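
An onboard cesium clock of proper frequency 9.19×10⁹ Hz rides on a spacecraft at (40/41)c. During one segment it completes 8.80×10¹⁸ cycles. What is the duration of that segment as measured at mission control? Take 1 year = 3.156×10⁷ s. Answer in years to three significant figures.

γ = 1/√(1 − (40/41)²) = 41/9 ≈ 4.556
Proper time for N cycles: τ = N/f = 8.80×10¹⁸/(9.19×10⁹) = 9.576×10⁸ s = 30.34 years.
Lab-frame duration Δt = γτ = 4.556 × 30.34 = 138.2 years.

Δt = 138 years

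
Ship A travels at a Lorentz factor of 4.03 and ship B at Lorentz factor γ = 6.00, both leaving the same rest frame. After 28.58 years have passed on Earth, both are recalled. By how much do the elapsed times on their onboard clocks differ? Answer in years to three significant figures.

|τ_A − τ_B| = 2.33 years

A: γ = 4.03; τ_A = 28.58/4.030 = 7.092 years.
B: γ = 6.00; τ_B = 28.58/6.000 = 4.763 years.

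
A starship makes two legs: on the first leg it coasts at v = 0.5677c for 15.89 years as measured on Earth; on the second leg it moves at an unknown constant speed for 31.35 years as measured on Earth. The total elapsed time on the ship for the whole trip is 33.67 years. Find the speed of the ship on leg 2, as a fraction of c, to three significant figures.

β = 0.754

Leg 1: γ = 1/√(1 − 0.5677²) = 1/√0.6777 = 1.215; τ_1 = 15.89/1.215 = 13.08 years.
Leg 2: speed unknown; τ_2 = 31.35/γ_2.
Total proper time: 13.08 + τ_2 = 33.67, so τ_2 = 33.67 − 13.08 = 20.59 years.
γ_2 = 31.35/20.59 = 1.523; β = √(1 − 1/γ²) = √0.5687.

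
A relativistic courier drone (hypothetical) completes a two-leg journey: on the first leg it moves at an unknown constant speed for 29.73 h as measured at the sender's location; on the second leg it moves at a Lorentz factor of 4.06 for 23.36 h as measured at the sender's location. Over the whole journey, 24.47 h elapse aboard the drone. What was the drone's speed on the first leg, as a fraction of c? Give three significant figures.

β = 0.777

Leg 1: speed unknown; τ_1 = 29.73/γ_1.
Leg 2: γ = 4.06; τ_2 = 23.36/4.060 = 5.754 h.
Total proper time: τ_1 + 5.754 = 24.47, so τ_1 = 24.47 − 5.754 = 18.72 h.
γ_1 = 29.73/18.72 = 1.588; β = √(1 − 1/γ²) = √0.6037.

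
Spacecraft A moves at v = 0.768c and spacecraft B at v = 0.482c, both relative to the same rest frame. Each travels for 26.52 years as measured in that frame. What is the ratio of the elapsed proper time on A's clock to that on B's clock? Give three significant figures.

A: γ = 1/√(1 − 0.768²) = 1/√0.4102 = 1.561. B: γ = 1/√(1 − 0.482²) = 1/√0.7677 = 1.141.
τ_A/τ_B = γ_B/γ_A = 1.141/1.561 = 0.7310, so τ_A/τ_B = 0.7310.

τ_A/τ_B = 0.731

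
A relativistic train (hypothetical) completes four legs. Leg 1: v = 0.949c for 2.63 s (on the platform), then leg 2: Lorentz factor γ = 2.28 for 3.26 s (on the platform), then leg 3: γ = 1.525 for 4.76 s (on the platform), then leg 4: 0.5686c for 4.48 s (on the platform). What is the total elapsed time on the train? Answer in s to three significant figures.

τ = 9.07 s

Leg 1: γ = 1/√(1 − 0.949²) = 1/√0.09940 = 3.172; τ_1 = 2.63/3.172 = 0.8292 s.
Leg 2: γ = 2.28; τ_2 = 3.26/2.280 = 1.430 s.
Leg 3: γ = 1.525; τ_3 = 4.76/1.525 = 3.121 s.
Leg 4: γ = 1/√(1 − 0.5686²) = 1/√0.6767 = 1.216; τ_4 = 4.48/1.216 = 3.685 s.
Total: 0.8292 + 1.430 + 3.121 + 3.685 s.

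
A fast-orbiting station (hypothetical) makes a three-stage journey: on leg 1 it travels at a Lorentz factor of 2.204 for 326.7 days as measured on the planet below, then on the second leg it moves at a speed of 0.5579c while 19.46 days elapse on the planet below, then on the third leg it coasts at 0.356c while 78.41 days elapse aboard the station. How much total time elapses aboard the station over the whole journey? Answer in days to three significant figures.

τ = 243 days

Leg 1: γ = 2.204; τ_1 = 326.7/2.204 = 148.2 days.
Leg 2: γ = 1/√(1 − 0.5579²) = 1/√0.6887 = 1.205; τ_2 = 19.46/1.205 = 16.15 days.
Leg 3: 78.41 days is already measured aboard the station.
Total: 148.2 + 16.15 + 78.41 days.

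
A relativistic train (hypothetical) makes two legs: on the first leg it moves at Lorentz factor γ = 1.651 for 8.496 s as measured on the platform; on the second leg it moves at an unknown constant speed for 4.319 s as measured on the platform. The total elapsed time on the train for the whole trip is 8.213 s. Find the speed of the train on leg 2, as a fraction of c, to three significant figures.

β = 0.704

Leg 1: γ = 1.651; τ_1 = 8.496/1.651 = 5.146 s.
Leg 2: speed unknown; τ_2 = 4.319/γ_2.
Total proper time: 5.146 + τ_2 = 8.213, so τ_2 = 8.213 − 5.146 = 3.067 s.
γ_2 = 4.319/3.067 = 1.408; β = √(1 − 1/γ²) = √0.4957.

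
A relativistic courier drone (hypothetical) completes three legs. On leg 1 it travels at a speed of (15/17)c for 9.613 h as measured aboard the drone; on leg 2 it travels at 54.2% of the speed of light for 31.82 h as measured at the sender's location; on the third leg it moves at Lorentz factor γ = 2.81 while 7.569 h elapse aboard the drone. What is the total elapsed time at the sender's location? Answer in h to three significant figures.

Leg 1: γ = 1/√(1 − (15/17)²) = 17/8 = 2.125; Δt_1 = 2.125 × 9.613 = 20.43 h.
Leg 2: 31.82 h is already measured at the sender's location.
Leg 3: γ = 2.81; Δt_3 = 2.810 × 7.569 = 21.27 h.
Total: 20.43 + 31.82 + 21.27 h.

Δt = 73.5 h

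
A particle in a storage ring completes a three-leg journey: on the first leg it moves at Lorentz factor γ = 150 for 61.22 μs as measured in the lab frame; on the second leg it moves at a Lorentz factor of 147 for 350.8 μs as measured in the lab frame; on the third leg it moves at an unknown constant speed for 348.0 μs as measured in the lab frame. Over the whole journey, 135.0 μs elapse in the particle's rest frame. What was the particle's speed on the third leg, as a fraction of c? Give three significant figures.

β = 0.925

Leg 1: γ = 150; τ_1 = 61.22/150.0 = 0.4081 μs.
Leg 2: γ = 147; τ_2 = 350.8/147.0 = 2.386 μs.
Leg 3: speed unknown; τ_3 = 348.0/γ_3.
Total proper time: 0.4081 + 2.386 + τ_3 = 135.0, so τ_3 = 135.0 − 2.795 = 132.2 μs.
γ_3 = 348.0/132.2 = 2.632; β = √(1 − 1/γ²) = √0.8557.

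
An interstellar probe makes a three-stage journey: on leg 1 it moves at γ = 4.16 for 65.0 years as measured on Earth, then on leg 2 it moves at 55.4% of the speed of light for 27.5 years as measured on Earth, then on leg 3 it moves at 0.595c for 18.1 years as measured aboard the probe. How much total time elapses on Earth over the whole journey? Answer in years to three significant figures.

Δt = 115 years

Leg 1: 65.0 years is already measured on Earth.
Leg 2: 27.5 years is already measured on Earth.
Leg 3: γ = 1/√(1 − 0.595²) = 1/√0.6460 = 1.244; Δt_3 = 1.244 × 18.1 = 22.52 years.
Total: 65.00 + 27.50 + 22.52 years.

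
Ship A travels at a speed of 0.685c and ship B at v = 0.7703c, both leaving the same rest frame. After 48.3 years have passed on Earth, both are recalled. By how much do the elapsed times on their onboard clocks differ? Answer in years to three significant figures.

A: γ = 1/√(1 − 0.685²) = 1/√0.5308 = 1.373; τ_A = 48.3/1.373 = 35.19 years.
B: γ = 1/√(1 − 0.7703²) = 1/√0.4066 = 1.568; τ_B = 48.3/1.568 = 30.80 years.

|τ_A − τ_B| = 4.39 years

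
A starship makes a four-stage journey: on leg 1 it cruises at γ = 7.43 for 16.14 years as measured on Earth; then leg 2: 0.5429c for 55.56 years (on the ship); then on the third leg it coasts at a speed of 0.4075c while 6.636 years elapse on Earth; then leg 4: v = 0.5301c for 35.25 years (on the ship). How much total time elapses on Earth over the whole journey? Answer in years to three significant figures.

Δt = 131 years

Leg 1: 16.14 years is already measured on Earth.
Leg 2: γ = 1/√(1 − 0.5429²) = 1/√0.7053 = 1.191; Δt_2 = 1.191 × 55.56 = 66.16 years.
Leg 3: 6.636 years is already measured on Earth.
Leg 4: γ = 1/√(1 − 0.5301²) = 1/√0.7190 = 1.179; Δt_4 = 1.179 × 35.25 = 41.57 years.
Total: 16.14 + 66.16 + 6.636 + 41.57 years.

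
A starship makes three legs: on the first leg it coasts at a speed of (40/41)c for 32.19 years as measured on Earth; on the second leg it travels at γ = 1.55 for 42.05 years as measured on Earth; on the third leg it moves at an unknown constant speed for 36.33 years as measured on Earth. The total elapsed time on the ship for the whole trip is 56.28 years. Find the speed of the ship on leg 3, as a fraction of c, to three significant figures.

β = 0.794

Leg 1: γ = 1/√(1 − (40/41)²) = 41/9 ≈ 4.556; τ_1 = 32.19/4.556 = 7.066 years.
Leg 2: γ = 1.55; τ_2 = 42.05/1.550 = 27.13 years.
Leg 3: speed unknown; τ_3 = 36.33/γ_3.
Total proper time: 7.066 + 27.13 + τ_3 = 56.28, so τ_3 = 56.28 − 34.20 = 22.08 years.
γ_3 = 36.33/22.08 = 1.645; β = √(1 − 1/γ²) = √0.6305.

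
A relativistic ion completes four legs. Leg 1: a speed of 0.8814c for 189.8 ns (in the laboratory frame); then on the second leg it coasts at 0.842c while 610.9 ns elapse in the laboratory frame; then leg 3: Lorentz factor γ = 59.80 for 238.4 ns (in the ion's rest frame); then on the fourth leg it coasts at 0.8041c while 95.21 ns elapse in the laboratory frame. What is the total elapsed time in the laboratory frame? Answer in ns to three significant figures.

Leg 1: 189.8 ns is already measured in the laboratory frame.
Leg 2: 610.9 ns is already measured in the laboratory frame.
Leg 3: γ = 59.80; Δt_3 = 59.80 × 238.4 = 1.426×10⁴ ns.
Leg 4: 95.21 ns is already measured in the laboratory frame.
Total: 189.8 + 610.9 + 1.426×10⁴ + 95.21 ns.

Δt = 1.52×10⁴ ns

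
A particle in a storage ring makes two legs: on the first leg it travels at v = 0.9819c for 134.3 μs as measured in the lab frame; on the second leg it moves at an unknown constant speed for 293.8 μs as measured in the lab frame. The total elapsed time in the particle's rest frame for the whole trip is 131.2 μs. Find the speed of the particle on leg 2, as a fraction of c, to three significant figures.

Leg 1: γ = 1/√(1 − 0.9819²) = 1/√0.03587 = 5.280; τ_1 = 134.3/5.280 = 25.44 μs.
Leg 2: speed unknown; τ_2 = 293.8/γ_2.
Total proper time: 25.44 + τ_2 = 131.2, so τ_2 = 131.2 − 25.44 = 105.8 μs.
γ_2 = 293.8/105.8 = 2.778; β = √(1 − 1/γ²) = √0.8704.

β = 0.933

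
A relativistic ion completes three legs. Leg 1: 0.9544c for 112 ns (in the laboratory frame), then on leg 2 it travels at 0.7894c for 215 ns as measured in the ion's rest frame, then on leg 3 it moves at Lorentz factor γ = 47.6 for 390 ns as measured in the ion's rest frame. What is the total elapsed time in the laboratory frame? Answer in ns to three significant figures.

Leg 1: 112 ns is already measured in the laboratory frame.
Leg 2: γ = 1/√(1 − 0.7894²) = 1/√0.3768 = 1.629; Δt_2 = 1.629 × 215 = 350.2 ns.
Leg 3: γ = 47.6; Δt_3 = 47.60 × 390 = 1.856×10⁴ ns.
Total: 112.0 + 350.2 + 1.856×10⁴ ns.

Δt = 1.90×10⁴ ns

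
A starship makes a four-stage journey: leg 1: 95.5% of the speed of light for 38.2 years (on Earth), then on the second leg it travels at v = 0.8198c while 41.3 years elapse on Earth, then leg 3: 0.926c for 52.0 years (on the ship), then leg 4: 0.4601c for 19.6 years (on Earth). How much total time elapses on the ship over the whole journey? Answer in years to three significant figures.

τ = 104 years

Leg 1: β = 0.955; γ = 1/√(1 − 0.955²) = 1/√0.08798 = 3.371; τ_1 = 38.2/3.371 = 11.33 years.
Leg 2: γ = 1/√(1 − 0.8198²) = 1/√0.3279 = 1.746; τ_2 = 41.3/1.746 = 23.65 years.
Leg 3: 52.0 years is already measured on the ship.
Leg 4: γ = 1/√(1 − 0.4601²) = 1/√0.7883 = 1.126; τ_4 = 19.6/1.126 = 17.40 years.
Total: 11.33 + 23.65 + 52.00 + 17.40 years.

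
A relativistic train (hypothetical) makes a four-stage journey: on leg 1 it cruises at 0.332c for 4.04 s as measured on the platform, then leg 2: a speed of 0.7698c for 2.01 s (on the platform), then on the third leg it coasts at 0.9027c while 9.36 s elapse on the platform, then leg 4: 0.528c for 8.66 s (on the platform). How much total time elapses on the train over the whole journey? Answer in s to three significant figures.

τ = 16.5 s

Leg 1: γ = 1/√(1 − 0.332²) = 1/√0.8898 = 1.060; τ_1 = 4.04/1.060 = 3.811 s.
Leg 2: γ = 1/√(1 − 0.7698²) = 1/√0.4074 = 1.567; τ_2 = 2.01/1.567 = 1.283 s.
Leg 3: γ = 1/√(1 − 0.9027²) = 1/√0.1851 = 2.324; τ_3 = 9.36/2.324 = 4.027 s.
Leg 4: γ = 1/√(1 − 0.528²) = 1/√0.7212 = 1.178; τ_4 = 8.66/1.178 = 7.354 s.
Total: 3.811 + 1.283 + 4.027 + 7.354 s.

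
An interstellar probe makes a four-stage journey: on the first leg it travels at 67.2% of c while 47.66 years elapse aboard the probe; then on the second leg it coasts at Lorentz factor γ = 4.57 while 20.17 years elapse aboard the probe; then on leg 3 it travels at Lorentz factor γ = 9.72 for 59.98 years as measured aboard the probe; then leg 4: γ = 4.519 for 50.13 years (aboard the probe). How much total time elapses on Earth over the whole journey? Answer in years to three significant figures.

Leg 1: β = 0.672; γ = 1/√(1 − 0.672²) = 1/√0.5484 = 1.350; Δt_1 = 1.350 × 47.66 = 64.36 years.
Leg 2: γ = 4.57; Δt_2 = 4.570 × 20.17 = 92.18 years.
Leg 3: γ = 9.72; Δt_3 = 9.720 × 59.98 = 583.0 years.
Leg 4: γ = 4.519; Δt_4 = 4.519 × 50.13 = 226.5 years.
Total: 64.36 + 92.18 + 583.0 + 226.5 years.

Δt = 966 years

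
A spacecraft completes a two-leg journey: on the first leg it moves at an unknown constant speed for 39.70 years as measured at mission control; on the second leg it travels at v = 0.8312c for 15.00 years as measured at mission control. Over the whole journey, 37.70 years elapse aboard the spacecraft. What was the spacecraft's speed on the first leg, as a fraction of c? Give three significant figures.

β = 0.673

Leg 1: speed unknown; τ_1 = 39.70/γ_1.
Leg 2: γ = 1/√(1 − 0.8312²) = 1/√0.3091 = 1.799; τ_2 = 15.00/1.799 = 8.340 years.
Total proper time: τ_1 + 8.340 = 37.70, so τ_1 = 37.70 − 8.340 = 29.36 years.
γ_1 = 39.70/29.36 = 1.352; β = √(1 − 1/γ²) = √0.4531.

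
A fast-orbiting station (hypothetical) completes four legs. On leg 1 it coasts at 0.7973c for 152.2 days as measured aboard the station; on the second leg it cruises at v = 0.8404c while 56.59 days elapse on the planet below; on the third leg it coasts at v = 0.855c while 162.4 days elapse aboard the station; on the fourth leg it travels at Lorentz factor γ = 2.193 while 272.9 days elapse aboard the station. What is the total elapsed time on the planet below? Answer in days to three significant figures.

Leg 1: γ = 1/√(1 − 0.7973²) = 1/√0.3643 = 1.657; Δt_1 = 1.657 × 152.2 = 252.2 days.
Leg 2: 56.59 days is already measured on the planet below.
Leg 3: γ = 1/√(1 − 0.855²) = 1/√0.2690 = 1.928; Δt_3 = 1.928 × 162.4 = 313.1 days.
Leg 4: γ = 2.193; Δt_4 = 2.193 × 272.9 = 598.5 days.
Total: 252.2 + 56.59 + 313.1 + 598.5 days.

Δt = 1220 days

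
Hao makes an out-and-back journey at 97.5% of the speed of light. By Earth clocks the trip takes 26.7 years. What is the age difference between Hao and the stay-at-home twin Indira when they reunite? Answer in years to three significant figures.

β = 0.975; γ = 1/√(1 − 0.975²) = 1/√0.04938 = 4.500
Hao's elapsed proper time: τ = 26.7/4.500 = 5.933 years.
Age gap = Δt − τ = 26.7 − 5.933 years.

Δt − τ = 20.8 years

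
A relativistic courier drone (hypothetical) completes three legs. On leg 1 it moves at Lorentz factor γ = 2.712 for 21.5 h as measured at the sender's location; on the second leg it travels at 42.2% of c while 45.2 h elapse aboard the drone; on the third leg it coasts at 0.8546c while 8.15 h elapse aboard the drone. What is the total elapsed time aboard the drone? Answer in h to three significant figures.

τ = 61.3 h

Leg 1: γ = 2.712; τ_1 = 21.5/2.712 = 7.928 h.
Leg 2: 45.2 h is already measured aboard the drone.
Leg 3: 8.15 h is already measured aboard the drone.
Total: 7.928 + 45.20 + 8.150 h.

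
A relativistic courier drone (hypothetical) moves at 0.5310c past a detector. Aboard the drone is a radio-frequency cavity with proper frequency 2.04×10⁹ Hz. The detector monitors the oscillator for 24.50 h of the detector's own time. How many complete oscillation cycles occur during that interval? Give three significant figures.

γ = 1/√(1 − 0.5310²) = 1/√0.7180 = 1.180
During 24.50 h of lab time, the oscillator's proper time advances by τ = Δt/γ = 24.50/1.180 = 20.76 h = 7.474×10⁴ s.
N = f × τ = 2.04×10⁹ × 7.474×10⁴ = 1.525×10¹⁴.

N = 1.52×10¹⁴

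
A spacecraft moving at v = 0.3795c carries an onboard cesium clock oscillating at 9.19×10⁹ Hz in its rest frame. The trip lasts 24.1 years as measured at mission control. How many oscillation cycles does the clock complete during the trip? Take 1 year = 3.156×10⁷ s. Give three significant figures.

γ = 1/√(1 − 0.3795²) = 1/√0.8560 = 1.081
The oscillator's own cycle count is N = f × τ where τ is the proper time aboard the spacecraft. τ = Δt/γ = 24.1/1.081 = 22.30 years = 7.037×10⁸ s.
N = 9.19×10⁹ × 7.037×10⁸ = 6.467×10¹⁸.

N = 6.47×10¹⁸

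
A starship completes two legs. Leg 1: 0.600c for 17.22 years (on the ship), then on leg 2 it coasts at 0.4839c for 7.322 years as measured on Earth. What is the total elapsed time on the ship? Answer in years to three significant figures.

Leg 1: 17.22 years is already measured on the ship.
Leg 2: γ = 1/√(1 − 0.4839²) = 1/√0.7658 = 1.143; τ_2 = 7.322/1.143 = 6.408 years.
Total: 17.22 + 6.408 years.

τ = 23.6 years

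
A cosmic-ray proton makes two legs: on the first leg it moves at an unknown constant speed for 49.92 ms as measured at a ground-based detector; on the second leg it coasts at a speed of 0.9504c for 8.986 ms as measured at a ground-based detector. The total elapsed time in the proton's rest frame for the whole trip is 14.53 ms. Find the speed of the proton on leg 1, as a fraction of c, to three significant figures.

β = 0.972

Leg 1: speed unknown; τ_1 = 49.92/γ_1.
Leg 2: γ = 1/√(1 − 0.9504²) = 1/√0.09674 = 3.215; τ_2 = 8.986/3.215 = 2.795 ms.
Total proper time: τ_1 + 2.795 = 14.53, so τ_1 = 14.53 − 2.795 = 11.74 ms.
γ_1 = 49.92/11.74 = 4.254; β = √(1 − 1/γ²) = √0.9447.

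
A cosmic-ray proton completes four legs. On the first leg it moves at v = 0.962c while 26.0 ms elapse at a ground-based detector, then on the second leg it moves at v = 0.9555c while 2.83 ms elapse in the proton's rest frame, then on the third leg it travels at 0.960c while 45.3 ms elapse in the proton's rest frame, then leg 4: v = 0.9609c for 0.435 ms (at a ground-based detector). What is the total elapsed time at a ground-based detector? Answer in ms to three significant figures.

Δt = 198 ms

Leg 1: 26.0 ms is already measured at a ground-based detector.
Leg 2: γ = 1/√(1 − 0.9555²) = 1/√0.08702 = 3.390; Δt_2 = 3.390 × 2.83 = 9.594 ms.
Leg 3: γ = 1/√(1 − 0.960²) = 25/7 ≈ 3.571; Δt_3 = 3.571 × 45.3 = 161.8 ms.
Leg 4: 0.435 ms is already measured at a ground-based detector.
Total: 26.00 + 9.594 + 161.8 + 0.4350 ms.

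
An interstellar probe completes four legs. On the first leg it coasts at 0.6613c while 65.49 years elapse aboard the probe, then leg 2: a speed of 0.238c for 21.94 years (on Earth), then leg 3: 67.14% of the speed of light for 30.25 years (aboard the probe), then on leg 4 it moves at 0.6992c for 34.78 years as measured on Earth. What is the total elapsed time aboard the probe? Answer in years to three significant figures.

Leg 1: 65.49 years is already measured aboard the probe.
Leg 2: γ = 1/√(1 − 0.238²) = 1/√0.9434 = 1.030; τ_2 = 21.94/1.030 = 21.31 years.
Leg 3: 30.25 years is already measured aboard the probe.
Leg 4: γ = 1/√(1 − 0.6992²) = 1/√0.5111 = 1.399; τ_4 = 34.78/1.399 = 24.87 years.
Total: 65.49 + 21.31 + 30.25 + 24.87 years.

τ = 142 years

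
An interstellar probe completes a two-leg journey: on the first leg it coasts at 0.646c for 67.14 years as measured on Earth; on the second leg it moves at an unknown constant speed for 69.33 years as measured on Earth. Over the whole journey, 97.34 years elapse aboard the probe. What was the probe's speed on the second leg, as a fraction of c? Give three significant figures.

β = 0.747

Leg 1: γ = 1/√(1 − 0.646²) = 1/√0.5827 = 1.310; τ_1 = 67.14/1.310 = 51.25 years.
Leg 2: speed unknown; τ_2 = 69.33/γ_2.
Total proper time: 51.25 + τ_2 = 97.34, so τ_2 = 97.34 − 51.25 = 46.09 years.
γ_2 = 69.33/46.09 = 1.504; β = √(1 − 1/γ²) = √0.5581.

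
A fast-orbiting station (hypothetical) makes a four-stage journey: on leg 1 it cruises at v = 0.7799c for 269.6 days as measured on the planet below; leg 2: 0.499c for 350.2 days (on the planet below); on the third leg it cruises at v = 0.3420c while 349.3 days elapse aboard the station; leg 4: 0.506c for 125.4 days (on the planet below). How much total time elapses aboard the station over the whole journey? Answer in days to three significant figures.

τ = 930 days

Leg 1: γ = 1/√(1 − 0.7799²) = 1/√0.3918 = 1.598; τ_1 = 269.6/1.598 = 168.7 days.
Leg 2: γ = 1/√(1 − 0.499²) = 1/√0.7510 = 1.154; τ_2 = 350.2/1.154 = 303.5 days.
Leg 3: 349.3 days is already measured aboard the station.
Leg 4: γ = 1/√(1 − 0.506²) = 1/√0.7440 = 1.159; τ_4 = 125.4/1.159 = 108.2 days.
Total: 168.7 + 303.5 + 349.3 + 108.2 days.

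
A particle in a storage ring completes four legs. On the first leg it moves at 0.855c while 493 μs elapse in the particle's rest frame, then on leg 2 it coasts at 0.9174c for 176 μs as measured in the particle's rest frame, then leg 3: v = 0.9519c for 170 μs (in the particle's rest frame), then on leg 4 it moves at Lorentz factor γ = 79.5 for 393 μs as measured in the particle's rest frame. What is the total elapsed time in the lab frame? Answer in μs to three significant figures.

Leg 1: γ = 1/√(1 − 0.855²) = 1/√0.2690 = 1.928; Δt_1 = 1.928 × 493 = 950.6 μs.
Leg 2: γ = 1/√(1 − 0.9174²) = 1/√0.1584 = 2.513; Δt_2 = 2.513 × 176 = 442.2 μs.
Leg 3: γ = 1/√(1 − 0.9519²) = 1/√0.09389 = 3.264; Δt_3 = 3.264 × 170 = 554.8 μs.
Leg 4: γ = 79.5; Δt_4 = 79.50 × 393 = 3.124×10⁴ μs.
Total: 950.6 + 442.2 + 554.8 + 3.124×10⁴ μs.

Δt = 3.32×10⁴ μs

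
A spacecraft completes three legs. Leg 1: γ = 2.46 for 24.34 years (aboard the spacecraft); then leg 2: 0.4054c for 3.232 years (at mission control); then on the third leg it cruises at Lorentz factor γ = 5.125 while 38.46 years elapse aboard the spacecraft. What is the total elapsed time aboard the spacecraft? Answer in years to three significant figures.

Leg 1: 24.34 years is already measured aboard the spacecraft.
Leg 2: γ = 1/√(1 − 0.4054²) = 1/√0.8357 = 1.094; τ_2 = 3.232/1.094 = 2.954 years.
Leg 3: 38.46 years is already measured aboard the spacecraft.
Total: 24.34 + 2.954 + 38.46 years.

τ = 65.8 years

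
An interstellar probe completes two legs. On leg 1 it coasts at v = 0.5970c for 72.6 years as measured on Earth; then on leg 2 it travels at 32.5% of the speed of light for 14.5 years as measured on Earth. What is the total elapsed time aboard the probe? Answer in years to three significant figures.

Leg 1: γ = 1/√(1 − 0.5970²) = 1/√0.6436 = 1.247; τ_1 = 72.6/1.247 = 58.24 years.
Leg 2: β = 0.325; γ = 1/√(1 − 0.325²) = 1/√0.8944 = 1.057; τ_2 = 14.5/1.057 = 13.71 years.
Total: 58.24 + 13.71 years.

τ = 72.0 years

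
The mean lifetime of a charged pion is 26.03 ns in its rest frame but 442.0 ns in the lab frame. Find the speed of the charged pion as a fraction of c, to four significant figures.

γ = Δt/τ₀ = 442.0/26.03 = 16.98
β = √(1 − 1/γ²) = √(1 − 0.003468) = √0.9965

β = 0.9983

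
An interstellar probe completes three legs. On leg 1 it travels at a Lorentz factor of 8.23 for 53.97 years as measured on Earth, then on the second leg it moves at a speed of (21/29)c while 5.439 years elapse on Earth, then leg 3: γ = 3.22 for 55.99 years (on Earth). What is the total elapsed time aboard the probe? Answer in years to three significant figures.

τ = 27.7 years

Leg 1: γ = 8.23; τ_1 = 53.97/8.230 = 6.558 years.
Leg 2: γ = 1/√(1 − (21/29)²) = 29/20 = 1.450; τ_2 = 5.439/1.450 = 3.751 years.
Leg 3: γ = 3.22; τ_3 = 55.99/3.220 = 17.39 years.
Total: 6.558 + 3.751 + 17.39 years.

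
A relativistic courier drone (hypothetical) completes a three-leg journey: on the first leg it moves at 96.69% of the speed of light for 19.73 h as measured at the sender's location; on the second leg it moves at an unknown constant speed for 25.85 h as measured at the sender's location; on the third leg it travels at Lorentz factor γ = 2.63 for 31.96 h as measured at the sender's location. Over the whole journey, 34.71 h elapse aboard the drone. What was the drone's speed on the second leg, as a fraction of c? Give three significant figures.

β = 0.735

Leg 1: β = 0.9669; γ = 1/√(1 − 0.9669²) = 1/√0.06510 = 3.919; τ_1 = 19.73/3.919 = 5.034 h.
Leg 2: speed unknown; τ_2 = 25.85/γ_2.
Leg 3: γ = 2.63; τ_3 = 31.96/2.630 = 12.15 h.
Total proper time: 5.034 + τ_2 + 12.15 = 34.71, so τ_2 = 34.71 − 17.19 = 17.52 h.
γ_2 = 25.85/17.52 = 1.475; β = √(1 − 1/γ²) = √0.5405.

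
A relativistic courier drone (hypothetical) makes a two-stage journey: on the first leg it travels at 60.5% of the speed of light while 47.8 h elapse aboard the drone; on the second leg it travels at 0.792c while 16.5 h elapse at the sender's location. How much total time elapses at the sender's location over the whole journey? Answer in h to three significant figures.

Δt = 76.5 h

Leg 1: β = 0.605; γ = 1/√(1 − 0.605²) = 1/√0.6340 = 1.256; Δt_1 = 1.256 × 47.8 = 60.03 h.
Leg 2: 16.5 h is already measured at the sender's location.
Total: 60.03 + 16.50 h.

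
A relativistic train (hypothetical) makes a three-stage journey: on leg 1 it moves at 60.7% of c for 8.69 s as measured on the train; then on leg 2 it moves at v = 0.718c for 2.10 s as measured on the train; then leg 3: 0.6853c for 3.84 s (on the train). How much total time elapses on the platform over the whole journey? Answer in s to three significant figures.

Δt = 19.2 s

Leg 1: β = 0.607; γ = 1/√(1 − 0.607²) = 1/√0.6316 = 1.258; Δt_1 = 1.258 × 8.69 = 10.93 s.
Leg 2: γ = 1/√(1 − 0.718²) = 1/√0.4845 = 1.437; Δt_2 = 1.437 × 2.10 = 3.017 s.
Leg 3: γ = 1/√(1 − 0.6853²) = 1/√0.5304 = 1.373; Δt_3 = 1.373 × 3.84 = 5.273 s.
Total: 10.93 + 3.017 + 5.273 s.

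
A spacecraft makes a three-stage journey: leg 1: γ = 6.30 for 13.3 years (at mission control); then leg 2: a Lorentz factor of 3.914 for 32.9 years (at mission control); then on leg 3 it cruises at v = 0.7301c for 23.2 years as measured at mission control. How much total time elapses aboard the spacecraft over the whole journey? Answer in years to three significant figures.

τ = 26.4 years

Leg 1: γ = 6.30; τ_1 = 13.3/6.300 = 2.111 years.
Leg 2: γ = 3.914; τ_2 = 32.9/3.914 = 8.406 years.
Leg 3: γ = 1/√(1 − 0.7301²) = 1/√0.4670 = 1.463; τ_3 = 23.2/1.463 = 15.85 years.
Total: 2.111 + 8.406 + 15.85 years.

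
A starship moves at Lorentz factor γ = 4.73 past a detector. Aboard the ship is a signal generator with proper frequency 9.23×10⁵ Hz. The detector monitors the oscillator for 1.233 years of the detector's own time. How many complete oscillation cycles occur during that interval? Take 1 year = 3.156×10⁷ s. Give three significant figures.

γ = 4.73
During 1.233 years of lab time, the oscillator's proper time advances by τ = Δt/γ = 1.233/4.730 = 0.2607 years = 8.227×10⁶ s.
N = f × τ = 9.23×10⁵ × 8.227×10⁶ = 7.593×10¹².

N = 7.59×10¹²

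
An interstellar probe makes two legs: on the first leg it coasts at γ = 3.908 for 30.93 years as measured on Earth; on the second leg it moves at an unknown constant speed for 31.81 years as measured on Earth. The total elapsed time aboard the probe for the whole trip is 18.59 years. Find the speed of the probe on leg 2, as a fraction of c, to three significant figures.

β = 0.942

Leg 1: γ = 3.908; τ_1 = 30.93/3.908 = 7.915 years.
Leg 2: speed unknown; τ_2 = 31.81/γ_2.
Total proper time: 7.915 + τ_2 = 18.59, so τ_2 = 18.59 − 7.915 = 10.68 years.
γ_2 = 31.81/10.68 = 2.980; β = √(1 − 1/γ²) = √0.8874.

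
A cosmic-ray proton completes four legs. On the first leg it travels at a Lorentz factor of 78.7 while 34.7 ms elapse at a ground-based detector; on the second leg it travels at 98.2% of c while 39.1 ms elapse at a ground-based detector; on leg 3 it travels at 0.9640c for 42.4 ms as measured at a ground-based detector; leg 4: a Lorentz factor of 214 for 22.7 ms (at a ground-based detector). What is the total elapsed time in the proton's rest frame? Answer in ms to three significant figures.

Leg 1: γ = 78.7; τ_1 = 34.7/78.70 = 0.4409 ms.
Leg 2: β = 0.982; γ = 1/√(1 − 0.982²) = 1/√0.03568 = 5.294; τ_2 = 39.1/5.294 = 7.385 ms.
Leg 3: γ = 1/√(1 − 0.9640²) = 1/√0.07070 = 3.761; τ_3 = 42.4/3.761 = 11.27 ms.
Leg 4: γ = 214; τ_4 = 22.7/214.0 = 0.1061 ms.
Total: 0.4409 + 7.385 + 11.27 + 0.1061 ms.

τ = 19.2 ms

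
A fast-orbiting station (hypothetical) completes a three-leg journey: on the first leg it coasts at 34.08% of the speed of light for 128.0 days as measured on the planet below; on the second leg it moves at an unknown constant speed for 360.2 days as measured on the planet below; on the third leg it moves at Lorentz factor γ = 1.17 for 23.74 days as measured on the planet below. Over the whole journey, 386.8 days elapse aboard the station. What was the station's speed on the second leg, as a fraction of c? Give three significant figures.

β = 0.730

Leg 1: β = 0.3408; γ = 1/√(1 − 0.3408²) = 1/√0.8839 = 1.064; τ_1 = 128.0/1.064 = 120.3 days.
Leg 2: speed unknown; τ_2 = 360.2/γ_2.
Leg 3: γ = 1.17; τ_3 = 23.74/1.170 = 20.29 days.
Total proper time: 120.3 + τ_2 + 20.29 = 386.8, so τ_2 = 386.8 − 140.6 = 246.2 days.
γ_2 = 360.2/246.2 = 1.463; β = √(1 − 1/γ²) = √0.5329.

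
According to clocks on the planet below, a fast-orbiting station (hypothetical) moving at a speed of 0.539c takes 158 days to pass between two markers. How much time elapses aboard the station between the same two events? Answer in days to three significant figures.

τ = 133 days

γ = 1/√(1 − 0.539²) = 1/√0.7095 = 1.187
The interval measured on the planet below is the dilated one; the clock aboard the station measures the proper time τ = Δt/γ = 158/1.187 days.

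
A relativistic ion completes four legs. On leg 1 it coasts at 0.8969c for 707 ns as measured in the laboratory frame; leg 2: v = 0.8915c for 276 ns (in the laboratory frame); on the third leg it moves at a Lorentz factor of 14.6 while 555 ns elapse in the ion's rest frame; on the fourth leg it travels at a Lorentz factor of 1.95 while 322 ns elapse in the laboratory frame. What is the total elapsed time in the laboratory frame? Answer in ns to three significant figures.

Δt = 9410 ns

Leg 1: 707 ns is already measured in the laboratory frame.
Leg 2: 276 ns is already measured in the laboratory frame.
Leg 3: γ = 14.6; Δt_3 = 14.60 × 555 = 8103 ns.
Leg 4: 322 ns is already measured in the laboratory frame.
Total: 707.0 + 276.0 + 8103 + 322.0 ns.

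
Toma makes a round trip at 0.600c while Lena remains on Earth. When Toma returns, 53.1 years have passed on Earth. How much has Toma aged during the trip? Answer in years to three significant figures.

γ = 1/√(1 − 0.600²) = 5/4 = 1.250
Toma's clock measures proper time along the trip: τ = Δt/γ = 53.1/1.250 years.

τ = 42.5 years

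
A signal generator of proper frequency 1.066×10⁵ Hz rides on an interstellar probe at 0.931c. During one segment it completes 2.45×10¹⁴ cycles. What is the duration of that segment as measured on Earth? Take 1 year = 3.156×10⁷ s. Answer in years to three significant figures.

γ = 1/√(1 − 0.931²) = 1/√0.1332 = 2.740
Proper time for N cycles: τ = N/f = 2.45×10¹⁴/(1.066×10⁵) = 2.298×10⁹ s = 72.82 years.
Lab-frame duration Δt = γτ = 2.740 × 72.82 = 199.5 years.

Δt = 200 years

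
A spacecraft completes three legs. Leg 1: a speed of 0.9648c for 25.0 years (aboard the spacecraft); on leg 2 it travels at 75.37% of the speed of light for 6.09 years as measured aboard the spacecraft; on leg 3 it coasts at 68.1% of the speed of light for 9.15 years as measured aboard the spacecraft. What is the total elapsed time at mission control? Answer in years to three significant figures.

Leg 1: γ = 1/√(1 − 0.9648²) = 1/√0.06916 = 3.803; Δt_1 = 3.803 × 25.0 = 95.06 years.
Leg 2: β = 0.7537; γ = 1/√(1 − 0.7537²) = 1/√0.4319 = 1.522; Δt_2 = 1.522 × 6.09 = 9.266 years.
Leg 3: β = 0.681; γ = 1/√(1 − 0.681²) = 1/√0.5362 = 1.366; Δt_3 = 1.366 × 9.15 = 12.50 years.
Total: 95.06 + 9.266 + 12.50 years.

Δt = 117 years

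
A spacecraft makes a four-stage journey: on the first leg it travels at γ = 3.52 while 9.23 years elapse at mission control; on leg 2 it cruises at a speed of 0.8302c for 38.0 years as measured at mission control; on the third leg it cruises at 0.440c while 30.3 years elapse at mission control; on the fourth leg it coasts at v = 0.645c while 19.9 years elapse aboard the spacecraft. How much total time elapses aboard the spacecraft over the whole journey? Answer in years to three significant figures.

Leg 1: γ = 3.52; τ_1 = 9.23/3.520 = 2.622 years.
Leg 2: γ = 1/√(1 − 0.8302²) = 1/√0.3108 = 1.794; τ_2 = 38.0/1.794 = 21.18 years.
Leg 3: γ = 1/√(1 − 0.440²) = 1/√0.8064 = 1.114; τ_3 = 30.3/1.114 = 27.21 years.
Leg 4: 19.9 years is already measured aboard the spacecraft.
Total: 2.622 + 21.18 + 27.21 + 19.90 years.

τ = 70.9 years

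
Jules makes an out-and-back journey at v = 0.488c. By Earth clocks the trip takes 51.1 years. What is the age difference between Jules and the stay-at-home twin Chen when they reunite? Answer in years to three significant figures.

Δt − τ = 6.50 years

γ = 1/√(1 − 0.488²) = 1/√0.7619 = 1.146
Jules's elapsed proper time: τ = 51.1/1.146 = 44.60 years.
Age gap = Δt − τ = 51.1 − 44.60 years.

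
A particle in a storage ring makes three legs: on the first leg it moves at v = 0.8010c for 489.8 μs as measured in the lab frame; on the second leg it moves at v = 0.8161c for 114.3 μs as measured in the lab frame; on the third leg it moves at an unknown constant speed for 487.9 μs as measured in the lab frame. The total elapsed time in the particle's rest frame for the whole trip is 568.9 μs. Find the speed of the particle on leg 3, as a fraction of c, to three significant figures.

Leg 1: γ = 1/√(1 − 0.8010²) = 1/√0.3584 = 1.670; τ_1 = 489.8/1.670 = 293.2 μs.
Leg 2: γ = 1/√(1 − 0.8161²) = 1/√0.3340 = 1.730; τ_2 = 114.3/1.730 = 66.06 μs.
Leg 3: speed unknown; τ_3 = 487.9/γ_3.
Total proper time: 293.2 + 66.06 + τ_3 = 568.9, so τ_3 = 568.9 − 359.3 = 209.6 μs.
γ_3 = 487.9/209.6 = 2.328; β = √(1 − 1/γ²) = √0.8154.

β = 0.903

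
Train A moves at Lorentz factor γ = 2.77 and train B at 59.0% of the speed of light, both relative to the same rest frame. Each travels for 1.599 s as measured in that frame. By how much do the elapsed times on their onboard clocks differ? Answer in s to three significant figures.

|τ_A − τ_B| = 0.714 s

A: γ = 2.77; τ_A = 1.599/2.770 = 0.5773 s.
B: β = 0.590; γ = 1/√(1 − 0.590²) = 1/√0.6519 = 1.239; τ_B = 1.599/1.239 = 1.291 s.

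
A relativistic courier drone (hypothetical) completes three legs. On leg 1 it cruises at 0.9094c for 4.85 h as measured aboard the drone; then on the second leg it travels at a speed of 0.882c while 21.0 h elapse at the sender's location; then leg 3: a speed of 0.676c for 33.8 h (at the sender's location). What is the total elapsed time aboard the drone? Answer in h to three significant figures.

Leg 1: 4.85 h is already measured aboard the drone.
Leg 2: γ = 1/√(1 − 0.882²) = 1/√0.2221 = 2.122; τ_2 = 21.0/2.122 = 9.896 h.
Leg 3: γ = 1/√(1 − 0.676²) = 1/√0.5430 = 1.357; τ_3 = 33.8/1.357 = 24.91 h.
Total: 4.850 + 9.896 + 24.91 h.

τ = 39.7 h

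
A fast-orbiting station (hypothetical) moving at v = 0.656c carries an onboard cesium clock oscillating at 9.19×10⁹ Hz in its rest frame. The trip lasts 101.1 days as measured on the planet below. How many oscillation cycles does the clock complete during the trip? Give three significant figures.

N = 6.06×10¹⁶

γ = 1/√(1 − 0.656²) = 1/√0.5697 = 1.325
The oscillator's own cycle count is N = f × τ where τ is the proper time aboard the station. τ = Δt/γ = 101.1/1.325 = 76.31 days = 6.593×10⁶ s.
N = 9.19×10⁹ × 6.593×10⁶ = 6.059×10¹⁶.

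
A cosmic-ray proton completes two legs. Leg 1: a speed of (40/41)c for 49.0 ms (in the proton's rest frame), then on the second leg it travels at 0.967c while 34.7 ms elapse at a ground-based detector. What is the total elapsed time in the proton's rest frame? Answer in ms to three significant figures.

Leg 1: 49.0 ms is already measured in the proton's rest frame.
Leg 2: γ = 1/√(1 − 0.967²) = 1/√0.06491 = 3.925; τ_2 = 34.7/3.925 = 8.841 ms.
Total: 49.00 + 8.841 ms.

τ = 57.8 ms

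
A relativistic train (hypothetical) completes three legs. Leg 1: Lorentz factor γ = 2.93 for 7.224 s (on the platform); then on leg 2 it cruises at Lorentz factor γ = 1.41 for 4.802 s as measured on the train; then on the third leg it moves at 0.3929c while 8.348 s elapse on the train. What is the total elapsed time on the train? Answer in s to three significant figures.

τ = 15.6 s

Leg 1: γ = 2.93; τ_1 = 7.224/2.930 = 2.466 s.
Leg 2: 4.802 s is already measured on the train.
Leg 3: 8.348 s is already measured on the train.
Total: 2.466 + 4.802 + 8.348 s.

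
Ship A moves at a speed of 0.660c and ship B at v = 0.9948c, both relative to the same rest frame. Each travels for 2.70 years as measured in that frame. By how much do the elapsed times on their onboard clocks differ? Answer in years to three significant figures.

A: γ = 1/√(1 − 0.660²) = 1/√0.5644 = 1.331; τ_A = 2.70/1.331 = 2.028 years.
B: γ = 1/√(1 − 0.9948²) = 1/√0.01037 = 9.819; τ_B = 2.70/9.819 = 0.2750 years.

|τ_A − τ_B| = 1.75 years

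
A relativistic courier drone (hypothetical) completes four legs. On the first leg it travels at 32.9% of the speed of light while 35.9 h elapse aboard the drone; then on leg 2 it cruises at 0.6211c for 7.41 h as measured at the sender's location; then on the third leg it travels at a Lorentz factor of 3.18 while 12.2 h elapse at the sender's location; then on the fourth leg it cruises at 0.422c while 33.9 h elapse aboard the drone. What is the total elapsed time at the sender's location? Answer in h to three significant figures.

Leg 1: β = 0.329; γ = 1/√(1 − 0.329²) = 1/√0.8918 = 1.059; Δt_1 = 1.059 × 35.9 = 38.02 h.
Leg 2: 7.41 h is already measured at the sender's location.
Leg 3: 12.2 h is already measured at the sender's location.
Leg 4: γ = 1/√(1 − 0.422²) = 1/√0.8219 = 1.103; Δt_4 = 1.103 × 33.9 = 37.39 h.
Total: 38.02 + 7.410 + 12.20 + 37.39 h.

Δt = 95.0 h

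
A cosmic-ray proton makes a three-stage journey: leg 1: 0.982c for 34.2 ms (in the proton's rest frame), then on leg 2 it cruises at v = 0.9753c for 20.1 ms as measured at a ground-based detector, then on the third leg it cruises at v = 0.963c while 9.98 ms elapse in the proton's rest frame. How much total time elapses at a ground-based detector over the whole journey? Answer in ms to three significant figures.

Δt = 238 ms

Leg 1: γ = 1/√(1 − 0.982²) = 1/√0.03568 = 5.294; Δt_1 = 5.294 × 34.2 = 181.1 ms.
Leg 2: 20.1 ms is already measured at a ground-based detector.
Leg 3: γ = 1/√(1 − 0.963²) = 1/√0.07263 = 3.711; Δt_3 = 3.711 × 9.98 = 37.03 ms.
Total: 181.1 + 20.10 + 37.03 ms.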